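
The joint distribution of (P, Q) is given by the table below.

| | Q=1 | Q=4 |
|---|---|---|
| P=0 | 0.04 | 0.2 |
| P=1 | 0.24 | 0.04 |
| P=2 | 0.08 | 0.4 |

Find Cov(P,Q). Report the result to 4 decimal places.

0.1392

E[P] = 1.24,  E[Q] = 2.92
E[PQ] = 3.76
Cov(P,Q) = E[PQ] − E[P]E[Q] = 3.76 − (1.24)(2.92) = 0.1392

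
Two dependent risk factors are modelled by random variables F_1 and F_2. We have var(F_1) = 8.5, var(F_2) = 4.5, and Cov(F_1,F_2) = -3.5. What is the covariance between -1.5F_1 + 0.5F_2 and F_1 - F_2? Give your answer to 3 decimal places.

-22.000

Cov(-1.5F_1 + 0.5F_2, F_1 - F_2) = (-1.5)(1)var(F_1) + (0.5)(-1)var(F_2) + [(-1.5)(-1) + (0.5)(1)]Cov(F_1,F_2)
= -1.5·8.5 + -0.5·4.5 + 2·-3.5 = -22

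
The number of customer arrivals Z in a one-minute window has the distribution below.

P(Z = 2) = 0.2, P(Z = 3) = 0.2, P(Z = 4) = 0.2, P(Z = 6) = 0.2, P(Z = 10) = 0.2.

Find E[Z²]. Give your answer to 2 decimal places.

33.00

E[Z²] = (2)²(0.2) + (3)²(0.2) + (4)²(0.2) + (6)²(0.2) + (10)²(0.2) = 33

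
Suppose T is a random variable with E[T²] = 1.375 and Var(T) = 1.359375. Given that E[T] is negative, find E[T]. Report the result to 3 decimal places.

(E[T])² = E[T²] − Var(T) = 1.375 − 1.359375 = 0.015625
E[T] = −√0.015625 = -0.125

-0.125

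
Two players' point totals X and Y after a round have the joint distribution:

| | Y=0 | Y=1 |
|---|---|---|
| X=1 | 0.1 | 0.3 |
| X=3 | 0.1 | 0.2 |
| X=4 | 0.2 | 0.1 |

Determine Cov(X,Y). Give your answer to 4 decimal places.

-0.2000

E[X] = 2.5,  E[Y] = 0.6
E[XY] = 1.3
Cov(X,Y) = E[XY] − E[X]E[Y] = 1.3 − (2.5)(0.6) = -0.2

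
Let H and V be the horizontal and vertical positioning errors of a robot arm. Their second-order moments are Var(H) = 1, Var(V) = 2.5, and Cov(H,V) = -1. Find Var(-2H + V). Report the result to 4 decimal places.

Var(-2H + V) = (-2)²·Var(H) + (1)²·Var(V) + 2·(-2)·(1)·Cov(H,V)
= 4·1 + 1·2.5 + -4·-1 = 10.5

10.5000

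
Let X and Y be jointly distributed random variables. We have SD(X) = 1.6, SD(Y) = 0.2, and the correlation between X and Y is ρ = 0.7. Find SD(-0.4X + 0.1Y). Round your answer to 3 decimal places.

0.626

Var(X) = (1.6)² = 2.56;  Var(Y) = (0.2)² = 0.04
cov(X,Y) = ρ·SD(X)·SD(Y) = 0.7·1.6·0.2 = 0.224
Var(-0.4X + 0.1Y) = (-0.4)²·Var(X) + (0.1)²·Var(Y) + 2·(-0.4)·(0.1)·cov(X,Y)
= 0.16·2.56 + 0.01·0.04 + -0.08·0.224 = 0.39208
SD(-0.4X + 0.1Y) = √0.39208 ≈ 0.626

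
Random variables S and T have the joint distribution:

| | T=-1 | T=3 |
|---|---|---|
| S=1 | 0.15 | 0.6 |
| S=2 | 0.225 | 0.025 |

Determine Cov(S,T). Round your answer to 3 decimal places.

-0.525

E[S] = 1.25,  E[T] = 1.5
E[ST] = 1.35
Cov(S,T) = E[ST] − E[S]E[T] = 1.35 − (1.25)(1.5) = -0.525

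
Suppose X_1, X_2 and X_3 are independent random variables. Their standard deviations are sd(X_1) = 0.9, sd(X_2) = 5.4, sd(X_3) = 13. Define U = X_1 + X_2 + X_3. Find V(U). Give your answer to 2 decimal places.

V(X_1) = 0.81, V(X_2) = 29.16, V(X_3) = 169
By independence, V(U) = (1)²V(X_1) + (1)²V(X_2) + (1)²V(X_3)
= (1)²·0.81 + (1)²·29.16 + (1)²·169 = 198.97

198.97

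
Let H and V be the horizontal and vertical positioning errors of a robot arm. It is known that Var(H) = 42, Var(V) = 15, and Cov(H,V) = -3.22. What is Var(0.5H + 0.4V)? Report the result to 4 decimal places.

11.6120

Var(0.5H + 0.4V) = (0.5)²·Var(H) + (0.4)²·Var(V) + 2·(0.5)·(0.4)·Cov(H,V)
= 0.25·42 + 0.16·15 + 0.4·-3.22 = 11.612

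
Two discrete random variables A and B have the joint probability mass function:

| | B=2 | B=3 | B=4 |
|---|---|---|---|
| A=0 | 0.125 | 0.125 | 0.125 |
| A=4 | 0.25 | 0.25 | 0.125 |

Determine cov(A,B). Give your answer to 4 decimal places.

E[A] = 2.5,  E[B] = 2.875
E[AB] = 7
cov(A,B) = E[AB] − E[A]E[B] = 7 − (2.5)(2.875) = -0.1875

-0.1875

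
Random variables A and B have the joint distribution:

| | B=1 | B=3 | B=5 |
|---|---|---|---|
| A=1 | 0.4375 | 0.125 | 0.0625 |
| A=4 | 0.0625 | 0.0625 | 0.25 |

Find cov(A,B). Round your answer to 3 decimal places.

E[A] = 2.125,  E[B] = 2.625
E[AB] = 7.125
cov(A,B) = E[AB] − E[A]E[B] = 7.125 − (2.125)(2.625) = 1.546875

1.547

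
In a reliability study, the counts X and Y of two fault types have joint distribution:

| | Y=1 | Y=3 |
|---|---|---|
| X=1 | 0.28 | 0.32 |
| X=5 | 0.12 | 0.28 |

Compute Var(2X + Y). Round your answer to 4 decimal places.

E[X] = 2.6,  E[Y] = 2.2,  E[XY] = 6.04
Var(X) = 10.6 − (2.6)² = 3.84;  Var(Y) = 5.8 − (2.2)² = 0.96
Cov(X,Y) = 6.04 − (2.6)(2.2) = 0.32
Var(2X + Y) = (2)²·3.84 + (1)²·0.96 + 2·(2)·(1)·0.32 = 17.6

17.6000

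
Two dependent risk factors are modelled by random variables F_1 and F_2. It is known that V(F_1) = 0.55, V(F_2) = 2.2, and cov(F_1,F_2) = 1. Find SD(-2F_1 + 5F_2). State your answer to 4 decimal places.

6.0992

V(-2F_1 + 5F_2) = (-2)²·V(F_1) + (5)²·V(F_2) + 2·(-2)·(5)·cov(F_1,F_2)
= 4·0.55 + 25·2.2 + -20·1 = 37.2
SD(-2F_1 + 5F_2) = √37.2 ≈ 6.0992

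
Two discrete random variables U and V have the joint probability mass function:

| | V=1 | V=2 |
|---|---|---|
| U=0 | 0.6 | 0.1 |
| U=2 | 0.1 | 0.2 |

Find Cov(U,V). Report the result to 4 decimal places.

E[U] = 0.6,  E[V] = 1.3
E[UV] = 1
Cov(U,V) = E[UV] − E[U]E[V] = 1 − (0.6)(1.3) = 0.22

0.2200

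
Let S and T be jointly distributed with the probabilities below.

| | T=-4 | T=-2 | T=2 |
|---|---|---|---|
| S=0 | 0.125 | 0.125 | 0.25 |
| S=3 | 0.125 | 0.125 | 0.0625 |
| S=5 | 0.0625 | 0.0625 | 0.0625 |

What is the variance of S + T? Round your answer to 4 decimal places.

E[S] = 1.875,  E[T] = -1.125,  E[ST] = -3.125
Var(S) = 7.5 − (1.875)² = 3.984375;  Var(T) = 7.75 − (-1.125)² = 6.484375
cov(S,T) = -3.125 − (1.875)(-1.125) = -1.015625
Var(S + T) = (1)²·3.984375 + (1)²·6.484375 + 2·(1)·(1)·-1.015625 = 8.4375

8.4375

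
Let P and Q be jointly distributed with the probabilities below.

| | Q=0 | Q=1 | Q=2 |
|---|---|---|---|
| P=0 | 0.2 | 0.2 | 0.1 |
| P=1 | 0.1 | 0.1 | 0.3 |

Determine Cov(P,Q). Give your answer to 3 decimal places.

0.150

E[P] = 0.5,  E[Q] = 1.1
E[PQ] = 0.7
Cov(P,Q) = E[PQ] − E[P]E[Q] = 0.7 − (0.5)(1.1) = 0.15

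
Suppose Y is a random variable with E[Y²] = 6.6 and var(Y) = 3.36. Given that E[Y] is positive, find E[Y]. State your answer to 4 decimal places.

1.8000

(E[Y])² = E[Y²] − var(Y) = 6.6 − 3.36 = 3.24
E[Y] = √3.24 = 1.8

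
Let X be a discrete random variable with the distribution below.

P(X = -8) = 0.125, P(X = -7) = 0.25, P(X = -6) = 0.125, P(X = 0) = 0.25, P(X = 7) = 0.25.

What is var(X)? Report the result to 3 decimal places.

E[X] = (-8)(0.125) + (-7)(0.25) + (-6)(0.125) + (0)(0.25) + (7)(0.25) = -1.75
E[X²] = (-8)²(0.125) + (-7)²(0.25) + (-6)²(0.125) + (0)²(0.25) + (7)²(0.25) = 37
var(X) = E[X²] − (E[X])² = 37 − (-1.75)² = 33.9375

33.938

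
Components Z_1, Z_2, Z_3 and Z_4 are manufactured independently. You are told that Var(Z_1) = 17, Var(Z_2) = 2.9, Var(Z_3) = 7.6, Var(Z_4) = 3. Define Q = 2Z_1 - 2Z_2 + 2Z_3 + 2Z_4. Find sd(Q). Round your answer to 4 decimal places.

11.0454

By independence, Var(Q) = (2)²Var(Z_1) + (-2)²Var(Z_2) + (2)²Var(Z_3) + (2)²Var(Z_4)
= (2)²·17 + (-2)²·2.9 + (2)²·7.6 + (2)²·3 = 122
sd(Q) = √122 ≈ 11.0454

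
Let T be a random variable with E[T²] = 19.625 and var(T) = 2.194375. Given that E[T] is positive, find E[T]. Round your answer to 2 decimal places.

(E[T])² = E[T²] − var(T) = 19.625 − 2.194375 = 17.430625
E[T] = √17.430625 = 4.175

4.18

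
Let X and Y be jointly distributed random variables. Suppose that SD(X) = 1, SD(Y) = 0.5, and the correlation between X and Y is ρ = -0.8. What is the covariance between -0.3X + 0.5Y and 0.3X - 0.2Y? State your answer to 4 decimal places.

-0.1990

Var(X) = (1)² = 1;  Var(Y) = (0.5)² = 0.25
Cov(X,Y) = ρ·SD(X)·SD(Y) = -0.8·1·0.5 = -0.4
Cov(-0.3X + 0.5Y, 0.3X - 0.2Y) = (-0.3)(0.3)Var(X) + (0.5)(-0.2)Var(Y) + [(-0.3)(-0.2) + (0.5)(0.3)]Cov(X,Y)
= -0.09·1 + -0.1·0.25 + 0.21·-0.4 = -0.199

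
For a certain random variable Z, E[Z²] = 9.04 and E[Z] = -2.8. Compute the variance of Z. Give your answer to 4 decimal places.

1.2000

Var(Z) = 9.04 − (-2.8)² = 1.2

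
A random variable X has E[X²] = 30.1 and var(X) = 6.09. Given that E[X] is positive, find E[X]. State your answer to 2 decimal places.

4.90

(E[X])² = E[X²] − var(X) = 30.1 − 6.09 = 24.01
E[X] = √24.01 = 4.9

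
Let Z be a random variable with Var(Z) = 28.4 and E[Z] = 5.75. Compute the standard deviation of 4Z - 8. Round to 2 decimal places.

21.32

Var(4Z - 8) = (4)²·28.4 = 454.4
SD(4Z - 8) = √454.4 ≈ 21.32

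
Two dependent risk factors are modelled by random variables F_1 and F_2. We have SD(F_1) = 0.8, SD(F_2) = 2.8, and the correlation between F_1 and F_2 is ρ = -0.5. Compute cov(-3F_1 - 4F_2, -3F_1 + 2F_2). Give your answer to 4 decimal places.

V(F_1) = (0.8)² = 0.64;  V(F_2) = (2.8)² = 7.84
cov(F_1,F_2) = ρ·SD(F_1)·SD(F_2) = -0.5·0.8·2.8 = -1.12
cov(-3F_1 - 4F_2, -3F_1 + 2F_2) = (-3)(-3)V(F_1) + (-4)(2)V(F_2) + [(-3)(2) + (-4)(-3)]cov(F_1,F_2)
= 9·0.64 + -8·7.84 + 6·-1.12 = -63.68

-63.6800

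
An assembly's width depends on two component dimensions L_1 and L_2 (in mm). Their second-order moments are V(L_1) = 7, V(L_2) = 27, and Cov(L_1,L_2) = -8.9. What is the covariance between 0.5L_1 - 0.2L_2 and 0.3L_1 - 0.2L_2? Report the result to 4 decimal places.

3.5540

Cov(0.5L_1 - 0.2L_2, 0.3L_1 - 0.2L_2) = (0.5)(0.3)V(L_1) + (-0.2)(-0.2)V(L_2) + [(0.5)(-0.2) + (-0.2)(0.3)]Cov(L_1,L_2)
= 0.15·7 + 0.04·27 + -0.16·-8.9 = 3.554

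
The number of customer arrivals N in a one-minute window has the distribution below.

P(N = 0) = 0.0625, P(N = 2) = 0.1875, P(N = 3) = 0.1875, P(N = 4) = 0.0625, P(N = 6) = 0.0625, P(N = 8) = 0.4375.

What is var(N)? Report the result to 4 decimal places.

E[N] = (0)(0.0625) + (2)(0.1875) + (3)(0.1875) + (4)(0.0625) + (6)(0.0625) + (8)(0.4375) = 5.0625
E[N²] = (0)²(0.0625) + (2)²(0.1875) + (3)²(0.1875) + (4)²(0.0625) + (6)²(0.0625) + (8)²(0.4375) = 33.6875
var(N) = E[N²] − (E[N])² = 33.6875 − (5.0625)² = 8.05859375

8.0586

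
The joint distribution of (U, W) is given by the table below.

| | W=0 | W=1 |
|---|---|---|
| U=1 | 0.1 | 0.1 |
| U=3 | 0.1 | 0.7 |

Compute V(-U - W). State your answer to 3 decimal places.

E[U] = 2.6,  E[W] = 0.8,  E[UW] = 2.2
V(U) = 7.4 − (2.6)² = 0.64;  V(W) = 0.8 − (0.8)² = 0.16
Cov(U,W) = 2.2 − (2.6)(0.8) = 0.12
V(-U - W) = (-1)²·0.64 + (-1)²·0.16 + 2·(-1)·(-1)·0.12 = 1.04

1.040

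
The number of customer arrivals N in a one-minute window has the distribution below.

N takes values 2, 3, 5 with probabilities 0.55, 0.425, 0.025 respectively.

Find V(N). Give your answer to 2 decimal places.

0.40

E[N] = (2)(0.55) + (3)(0.425) + (5)(0.025) = 2.5
E[N²] = (2)²(0.55) + (3)²(0.425) + (5)²(0.025) = 6.65
V(N) = E[N²] − (E[N])² = 6.65 − (2.5)² = 0.4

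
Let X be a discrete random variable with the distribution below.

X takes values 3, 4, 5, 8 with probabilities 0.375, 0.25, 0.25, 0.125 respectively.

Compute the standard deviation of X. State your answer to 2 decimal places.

1.58

E[X] = (3)(0.375) + (4)(0.25) + (5)(0.25) + (8)(0.125) = 4.375
E[X²] = (3)²(0.375) + (4)²(0.25) + (5)²(0.25) + (8)²(0.125) = 21.625
V(X) = E[X²] − (E[X])² = 21.625 − (4.375)² = 2.484375
sd(X) = √2.484375 ≈ 1.58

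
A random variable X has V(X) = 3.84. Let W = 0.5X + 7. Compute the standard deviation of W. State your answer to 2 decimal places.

0.98

V(0.5X + 7) = (0.5)²·3.84 = 0.96
SD(W) = √0.96 ≈ 0.98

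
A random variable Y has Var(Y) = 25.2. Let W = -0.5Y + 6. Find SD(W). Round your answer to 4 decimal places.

2.5100

Var(-0.5Y + 6) = (-0.5)²·25.2 = 6.3
SD(W) = √6.3 ≈ 2.5100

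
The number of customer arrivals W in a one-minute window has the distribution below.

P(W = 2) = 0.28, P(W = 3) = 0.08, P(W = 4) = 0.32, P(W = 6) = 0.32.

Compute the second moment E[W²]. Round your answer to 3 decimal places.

E[W²] = (2)²(0.28) + (3)²(0.08) + (4)²(0.32) + (6)²(0.32) = 18.48

18.480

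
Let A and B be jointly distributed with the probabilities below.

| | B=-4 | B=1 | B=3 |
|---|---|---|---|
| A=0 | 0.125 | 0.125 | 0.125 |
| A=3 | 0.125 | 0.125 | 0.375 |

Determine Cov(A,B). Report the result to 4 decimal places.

0.8438

E[A] = 1.875,  E[B] = 0.75
E[AB] = 2.25
Cov(A,B) = E[AB] − E[A]E[B] = 2.25 − (1.875)(0.75) = 0.84375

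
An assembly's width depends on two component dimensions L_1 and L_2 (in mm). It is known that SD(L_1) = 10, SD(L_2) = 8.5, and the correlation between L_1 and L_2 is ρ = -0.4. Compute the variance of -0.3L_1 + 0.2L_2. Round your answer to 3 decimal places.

15.970

V(L_1) = (10)² = 100;  V(L_2) = (8.5)² = 72.25
Cov(L_1,L_2) = ρ·SD(L_1)·SD(L_2) = -0.4·10·8.5 = -34
V(-0.3L_1 + 0.2L_2) = (-0.3)²·V(L_1) + (0.2)²·V(L_2) + 2·(-0.3)·(0.2)·Cov(L_1,L_2)
= 0.09·100 + 0.04·72.25 + -0.12·-34 = 15.97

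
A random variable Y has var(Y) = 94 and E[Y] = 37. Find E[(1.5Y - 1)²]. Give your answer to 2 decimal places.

3181.75

E[1.5Y - 1] = 1.5·37 − 1 = 54.5
var(1.5Y - 1) = (1.5)²·94 = 211.5
E[(1.5Y - 1)²] = var((1.5Y - 1)) + (E[(1.5Y - 1)])² = 211.5 + (54.5)² = 3181.75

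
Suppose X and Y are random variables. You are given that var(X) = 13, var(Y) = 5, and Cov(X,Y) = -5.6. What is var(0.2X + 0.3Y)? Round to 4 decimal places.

0.2980

var(0.2X + 0.3Y) = (0.2)²·var(X) + (0.3)²·var(Y) + 2·(0.2)·(0.3)·Cov(X,Y)
= 0.04·13 + 0.09·5 + 0.12·-5.6 = 0.298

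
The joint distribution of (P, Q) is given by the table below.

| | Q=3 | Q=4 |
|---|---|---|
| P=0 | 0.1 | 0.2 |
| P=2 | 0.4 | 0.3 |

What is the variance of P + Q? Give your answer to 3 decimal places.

E[P] = 1.4,  E[Q] = 3.5,  E[PQ] = 4.8
Var(P) = 2.8 − (1.4)² = 0.84;  Var(Q) = 12.5 − (3.5)² = 0.25
cov(P,Q) = 4.8 − (1.4)(3.5) = -0.1
Var(P + Q) = (1)²·0.84 + (1)²·0.25 + 2·(1)·(1)·-0.1 = 0.89

0.890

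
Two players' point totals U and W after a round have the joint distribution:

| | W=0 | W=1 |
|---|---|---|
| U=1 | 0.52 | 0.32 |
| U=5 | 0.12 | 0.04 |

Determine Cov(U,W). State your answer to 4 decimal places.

E[U] = 1.64,  E[W] = 0.36
E[UW] = 0.52
Cov(U,W) = E[UW] − E[U]E[W] = 0.52 − (1.64)(0.36) = -0.0704

-0.0704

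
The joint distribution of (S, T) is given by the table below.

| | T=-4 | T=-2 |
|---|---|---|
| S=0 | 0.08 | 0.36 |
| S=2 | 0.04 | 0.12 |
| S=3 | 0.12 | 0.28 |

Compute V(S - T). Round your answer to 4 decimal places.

E[S] = 1.52,  E[T] = -2.48,  E[ST] = -3.92
V(S) = 4.24 − (1.52)² = 1.9296;  V(T) = 6.88 − (-2.48)² = 0.7296
Cov(S,T) = -3.92 − (1.52)(-2.48) = -0.1504
V(S - T) = (1)²·1.9296 + (-1)²·0.7296 + 2·(1)·(-1)·-0.1504 = 2.96

2.9600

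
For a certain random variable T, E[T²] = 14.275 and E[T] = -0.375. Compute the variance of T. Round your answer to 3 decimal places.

Var(T) = 14.275 − (-0.375)² = 14.134375

14.134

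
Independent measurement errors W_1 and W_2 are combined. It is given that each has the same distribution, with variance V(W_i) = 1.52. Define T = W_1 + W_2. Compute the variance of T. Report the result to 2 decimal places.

3.04

By independence, V(T) = (1)²V(W_1) + (1)²V(W_2)
= (1)²·1.52 + (1)²·1.52 = 3.04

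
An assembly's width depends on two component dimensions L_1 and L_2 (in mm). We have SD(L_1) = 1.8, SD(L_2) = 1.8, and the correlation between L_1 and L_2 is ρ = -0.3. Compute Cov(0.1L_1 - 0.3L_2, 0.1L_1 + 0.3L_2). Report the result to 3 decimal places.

-0.259

var(L_1) = (1.8)² = 3.24;  var(L_2) = (1.8)² = 3.24
Cov(L_1,L_2) = ρ·SD(L_1)·SD(L_2) = -0.3·1.8·1.8 = -0.972
Cov(0.1L_1 - 0.3L_2, 0.1L_1 + 0.3L_2) = (0.1)(0.1)var(L_1) + (-0.3)(0.3)var(L_2) + [(0.1)(0.3) + (-0.3)(0.1)]Cov(L_1,L_2)
= 0.01·3.24 + -0.09·3.24 + 0·-0.972 = -0.2592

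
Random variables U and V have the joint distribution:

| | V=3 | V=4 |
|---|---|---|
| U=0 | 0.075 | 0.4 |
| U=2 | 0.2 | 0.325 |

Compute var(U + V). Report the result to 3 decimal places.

E[U] = 1.05,  E[V] = 3.725,  E[UV] = 3.8
var(U) = 2.1 − (1.05)² = 0.9975;  var(V) = 14.075 − (3.725)² = 0.199375
Cov(U,V) = 3.8 − (1.05)(3.725) = -0.11125
var(U + V) = (1)²·0.9975 + (1)²·0.199375 + 2·(1)·(1)·-0.11125 = 0.974375

0.974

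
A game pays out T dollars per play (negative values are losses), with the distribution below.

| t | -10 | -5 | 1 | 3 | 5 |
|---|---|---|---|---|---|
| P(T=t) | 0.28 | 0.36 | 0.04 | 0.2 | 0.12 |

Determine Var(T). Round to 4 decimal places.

30.5504

E[T] = (-10)(0.28) + (-5)(0.36) + (1)(0.04) + (3)(0.2) + (5)(0.12) = -3.36
E[T²] = (-10)²(0.28) + (-5)²(0.36) + (1)²(0.04) + (3)²(0.2) + (5)²(0.12) = 41.84
Var(T) = E[T²] − (E[T])² = 41.84 − (-3.36)² = 30.5504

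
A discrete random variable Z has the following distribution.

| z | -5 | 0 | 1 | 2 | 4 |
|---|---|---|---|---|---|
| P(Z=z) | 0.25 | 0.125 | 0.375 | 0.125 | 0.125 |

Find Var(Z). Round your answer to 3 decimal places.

9.109

E[Z] = (-5)(0.25) + (0)(0.125) + (1)(0.375) + (2)(0.125) + (4)(0.125) = -0.125
E[Z²] = (-5)²(0.25) + (0)²(0.125) + (1)²(0.375) + (2)²(0.125) + (4)²(0.125) = 9.125
Var(Z) = E[Z²] − (E[Z])² = 9.125 − (-0.125)² = 9.109375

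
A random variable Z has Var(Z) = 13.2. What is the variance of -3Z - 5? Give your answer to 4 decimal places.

Var(-3Z - 5) = (-3)²·Var(Z) = 9·13.2 = 118.8

118.8000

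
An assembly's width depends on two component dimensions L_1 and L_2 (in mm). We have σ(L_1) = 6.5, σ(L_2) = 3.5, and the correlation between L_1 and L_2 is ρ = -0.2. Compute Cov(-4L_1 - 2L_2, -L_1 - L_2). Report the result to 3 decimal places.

Var(L_1) = (6.5)² = 42.25;  Var(L_2) = (3.5)² = 12.25
Cov(L_1,L_2) = ρ·σ(L_1)·σ(L_2) = -0.2·6.5·3.5 = -4.55
Cov(-4L_1 - 2L_2, -L_1 - L_2) = (-4)(-1)Var(L_1) + (-2)(-1)Var(L_2) + [(-4)(-1) + (-2)(-1)]Cov(L_1,L_2)
= 4·42.25 + 2·12.25 + 6·-4.55 = 166.2

166.200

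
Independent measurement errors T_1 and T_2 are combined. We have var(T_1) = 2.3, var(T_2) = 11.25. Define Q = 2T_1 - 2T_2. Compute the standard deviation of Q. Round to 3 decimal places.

7.362

By independence, var(Q) = (2)²var(T_1) + (-2)²var(T_2)
= (2)²·2.3 + (-2)²·11.25 = 54.2
σ(Q) = √54.2 ≈ 7.362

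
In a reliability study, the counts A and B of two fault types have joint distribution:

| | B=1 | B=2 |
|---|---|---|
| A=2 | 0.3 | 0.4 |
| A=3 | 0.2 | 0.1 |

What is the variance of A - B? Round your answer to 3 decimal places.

E[A] = 2.3,  E[B] = 1.5,  E[AB] = 3.4
Var(A) = 5.5 − (2.3)² = 0.21;  Var(B) = 2.5 − (1.5)² = 0.25
cov(A,B) = 3.4 − (2.3)(1.5) = -0.05
Var(A - B) = (1)²·0.21 + (-1)²·0.25 + 2·(1)·(-1)·-0.05 = 0.56

0.560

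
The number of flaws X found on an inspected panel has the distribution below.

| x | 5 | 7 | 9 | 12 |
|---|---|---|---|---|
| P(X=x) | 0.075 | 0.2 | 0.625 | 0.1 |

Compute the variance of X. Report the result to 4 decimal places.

2.7400

E[X] = (5)(0.075) + (7)(0.2) + (9)(0.625) + (12)(0.1) = 8.6
E[X²] = (5)²(0.075) + (7)²(0.2) + (9)²(0.625) + (12)²(0.1) = 76.7
Var(X) = E[X²] − (E[X])² = 76.7 − (8.6)² = 2.74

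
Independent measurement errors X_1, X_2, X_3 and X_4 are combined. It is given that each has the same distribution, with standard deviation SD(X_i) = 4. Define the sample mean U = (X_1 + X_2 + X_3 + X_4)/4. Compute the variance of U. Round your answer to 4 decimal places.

Var(X_i) = (4)² = 16
By independence, Var(U) = (0.25)²Var(X_1) + (0.25)²Var(X_2) + (0.25)²Var(X_3) + (0.25)²Var(X_4)
= (0.25)²·16 + (0.25)²·16 + (0.25)²·16 + (0.25)²·16 = 4

4.0000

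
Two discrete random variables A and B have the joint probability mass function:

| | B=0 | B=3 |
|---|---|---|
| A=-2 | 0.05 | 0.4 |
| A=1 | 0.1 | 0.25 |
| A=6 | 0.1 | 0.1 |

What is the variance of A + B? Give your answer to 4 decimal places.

7.9900

E[A] = 0.65,  E[B] = 2.25,  E[AB] = 0.15
var(A) = 9.35 − (0.65)² = 8.9275;  var(B) = 6.75 − (2.25)² = 1.6875
cov(A,B) = 0.15 − (0.65)(2.25) = -1.3125
var(A + B) = (1)²·8.9275 + (1)²·1.6875 + 2·(1)·(1)·-1.3125 = 7.99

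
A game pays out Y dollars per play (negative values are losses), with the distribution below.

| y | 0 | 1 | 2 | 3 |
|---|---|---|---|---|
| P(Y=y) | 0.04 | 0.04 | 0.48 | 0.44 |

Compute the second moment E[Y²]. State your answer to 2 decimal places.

5.92

E[Y²] = (0)²(0.04) + (1)²(0.04) + (2)²(0.48) + (3)²(0.44) = 5.92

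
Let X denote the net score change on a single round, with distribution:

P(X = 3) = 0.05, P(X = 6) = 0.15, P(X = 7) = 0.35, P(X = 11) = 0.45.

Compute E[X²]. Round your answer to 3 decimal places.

E[X²] = (3)²(0.05) + (6)²(0.15) + (7)²(0.35) + (11)²(0.45) = 77.45

77.450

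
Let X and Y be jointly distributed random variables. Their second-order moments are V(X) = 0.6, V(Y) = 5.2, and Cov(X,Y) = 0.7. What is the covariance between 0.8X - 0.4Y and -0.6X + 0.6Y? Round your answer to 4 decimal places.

Cov(0.8X - 0.4Y, -0.6X + 0.6Y) = (0.8)(-0.6)V(X) + (-0.4)(0.6)V(Y) + [(0.8)(0.6) + (-0.4)(-0.6)]Cov(X,Y)
= -0.48·0.6 + -0.24·5.2 + 0.72·0.7 = -1.032

-1.0320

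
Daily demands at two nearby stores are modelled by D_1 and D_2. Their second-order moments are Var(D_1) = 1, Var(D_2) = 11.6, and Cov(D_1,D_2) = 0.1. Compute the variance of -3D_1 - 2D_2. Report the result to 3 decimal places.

Var(-3D_1 - 2D_2) = (-3)²·Var(D_1) + (-2)²·Var(D_2) + 2·(-3)·(-2)·Cov(D_1,D_2)
= 9·1 + 4·11.6 + 12·0.1 = 56.6

56.600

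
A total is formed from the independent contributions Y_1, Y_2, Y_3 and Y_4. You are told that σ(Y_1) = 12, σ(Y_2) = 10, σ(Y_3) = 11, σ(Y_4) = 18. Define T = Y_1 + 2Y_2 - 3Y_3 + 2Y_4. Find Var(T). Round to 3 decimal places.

Var(Y_1) = 144, Var(Y_2) = 100, Var(Y_3) = 121, Var(Y_4) = 324
By independence, Var(T) = (1)²Var(Y_1) + (2)²Var(Y_2) + (-3)²Var(Y_3) + (2)²Var(Y_4)
= (1)²·144 + (2)²·100 + (-3)²·121 + (2)²·324 = 2929

2929.000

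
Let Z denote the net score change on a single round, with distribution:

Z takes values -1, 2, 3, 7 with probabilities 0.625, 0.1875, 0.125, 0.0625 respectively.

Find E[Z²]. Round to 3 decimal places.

5.563

E[Z²] = (-1)²(0.625) + (2)²(0.1875) + (3)²(0.125) + (7)²(0.0625) = 5.5625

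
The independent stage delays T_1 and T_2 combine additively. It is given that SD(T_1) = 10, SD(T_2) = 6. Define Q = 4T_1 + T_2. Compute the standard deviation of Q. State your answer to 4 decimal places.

40.4475

Var(T_1) = 100, Var(T_2) = 36
By independence, Var(Q) = (4)²Var(T_1) + (1)²Var(T_2)
= (4)²·100 + (1)²·36 = 1636
SD(Q) = √1636 ≈ 40.4475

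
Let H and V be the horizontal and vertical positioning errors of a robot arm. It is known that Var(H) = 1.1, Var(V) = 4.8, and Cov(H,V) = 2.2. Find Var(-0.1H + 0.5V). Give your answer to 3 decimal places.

Var(-0.1H + 0.5V) = (-0.1)²·Var(H) + (0.5)²·Var(V) + 2·(-0.1)·(0.5)·Cov(H,V)
= 0.01·1.1 + 0.25·4.8 + -0.1·2.2 = 0.991

0.991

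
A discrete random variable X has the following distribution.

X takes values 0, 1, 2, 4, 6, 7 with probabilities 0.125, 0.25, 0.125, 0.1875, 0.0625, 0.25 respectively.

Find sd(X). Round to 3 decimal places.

2.619

E[X] = (0)(0.125) + (1)(0.25) + (2)(0.125) + (4)(0.1875) + (6)(0.0625) + (7)(0.25) = 3.375
E[X²] = (0)²(0.125) + (1)²(0.25) + (2)²(0.125) + (4)²(0.1875) + (6)²(0.0625) + (7)²(0.25) = 18.25
Var(X) = E[X²] − (E[X])² = 18.25 − (3.375)² = 6.859375
sd(X) = √6.859375 ≈ 2.619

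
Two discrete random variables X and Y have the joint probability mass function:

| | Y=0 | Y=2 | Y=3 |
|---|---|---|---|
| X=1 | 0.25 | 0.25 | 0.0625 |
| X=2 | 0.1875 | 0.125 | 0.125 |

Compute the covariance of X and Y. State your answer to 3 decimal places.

0.051

E[X] = 1.4375,  E[Y] = 1.3125
E[XY] = 1.9375
cov(X,Y) = E[XY] − E[X]E[Y] = 1.9375 − (1.4375)(1.3125) = 0.05078125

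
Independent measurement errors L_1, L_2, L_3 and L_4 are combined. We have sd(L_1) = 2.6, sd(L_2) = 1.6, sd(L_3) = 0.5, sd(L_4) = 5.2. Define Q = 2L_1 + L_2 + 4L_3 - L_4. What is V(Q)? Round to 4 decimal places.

60.6400

V(L_1) = 6.76, V(L_2) = 2.56, V(L_3) = 0.25, V(L_4) = 27.04
By independence, V(Q) = (2)²V(L_1) + (1)²V(L_2) + (4)²V(L_3) + (-1)²V(L_4)
= (2)²·6.76 + (1)²·2.56 + (4)²·0.25 + (-1)²·27.04 = 60.64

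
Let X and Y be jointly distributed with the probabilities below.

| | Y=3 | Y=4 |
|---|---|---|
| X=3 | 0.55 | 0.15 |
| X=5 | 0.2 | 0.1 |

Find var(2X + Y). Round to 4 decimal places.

E[X] = 3.6,  E[Y] = 3.25,  E[XY] = 11.75
var(X) = 13.8 − (3.6)² = 0.84;  var(Y) = 10.75 − (3.25)² = 0.1875
Cov(X,Y) = 11.75 − (3.6)(3.25) = 0.05
var(2X + Y) = (2)²·0.84 + (1)²·0.1875 + 2·(2)·(1)·0.05 = 3.7475

3.7475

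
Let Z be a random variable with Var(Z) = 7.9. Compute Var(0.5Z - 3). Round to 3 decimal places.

Var(0.5Z - 3) = (0.5)²·Var(Z) = 0.25·7.9 = 1.975

1.975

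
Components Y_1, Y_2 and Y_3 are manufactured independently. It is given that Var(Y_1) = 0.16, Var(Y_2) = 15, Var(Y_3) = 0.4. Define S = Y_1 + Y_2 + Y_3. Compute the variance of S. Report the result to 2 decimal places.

By independence, Var(S) = (1)²Var(Y_1) + (1)²Var(Y_2) + (1)²Var(Y_3)
= (1)²·0.16 + (1)²·15 + (1)²·0.4 = 15.56

15.56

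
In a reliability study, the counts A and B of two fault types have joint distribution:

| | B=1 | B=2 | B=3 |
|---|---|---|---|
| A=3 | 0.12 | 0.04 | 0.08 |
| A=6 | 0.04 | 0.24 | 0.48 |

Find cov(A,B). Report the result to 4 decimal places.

0.4080

E[A] = 5.28,  E[B] = 2.4
E[AB] = 13.08
cov(A,B) = E[AB] − E[A]E[B] = 13.08 − (5.28)(2.4) = 0.408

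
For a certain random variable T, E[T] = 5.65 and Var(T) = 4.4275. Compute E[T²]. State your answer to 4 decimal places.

36.3500

E[T²] = Var(T) + (E[T])² = 4.4275 + (5.65)² = 36.35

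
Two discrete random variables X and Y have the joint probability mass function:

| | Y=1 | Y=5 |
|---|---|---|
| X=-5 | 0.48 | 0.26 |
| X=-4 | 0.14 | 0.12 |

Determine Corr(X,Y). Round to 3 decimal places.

E[X] = -4.74,  E[Y] = 2.52
E[XY] = -11.86
cov(X,Y) = E[XY] − E[X]E[Y] = -11.86 − (-4.74)(2.52) = 0.0848
Var(X) = 0.1924,  Var(Y) = 3.7696
ρ = 0.0848 / √(0.1924·3.7696) ≈ 0.100

0.100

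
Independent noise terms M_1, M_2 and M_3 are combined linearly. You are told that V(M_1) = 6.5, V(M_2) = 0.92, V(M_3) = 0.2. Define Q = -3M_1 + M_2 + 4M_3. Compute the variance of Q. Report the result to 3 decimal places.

62.620

By independence, V(Q) = (-3)²V(M_1) + (1)²V(M_2) + (4)²V(M_3)
= (-3)²·6.5 + (1)²·0.92 + (4)²·0.2 = 62.62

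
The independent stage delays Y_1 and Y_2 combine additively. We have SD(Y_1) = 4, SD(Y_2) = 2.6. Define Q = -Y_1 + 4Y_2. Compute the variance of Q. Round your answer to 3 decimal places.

124.160

Var(Y_1) = 16, Var(Y_2) = 6.76
By independence, Var(Q) = (-1)²Var(Y_1) + (4)²Var(Y_2)
= (-1)²·16 + (4)²·6.76 = 124.16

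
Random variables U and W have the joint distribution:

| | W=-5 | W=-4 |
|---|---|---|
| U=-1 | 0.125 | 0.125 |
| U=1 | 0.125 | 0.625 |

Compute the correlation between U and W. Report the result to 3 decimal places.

E[U] = 0.5,  E[W] = -4.25
E[UW] = -2
Cov(U,W) = E[UW] − E[U]E[W] = -2 − (0.5)(-4.25) = 0.125
V(U) = 0.75,  V(W) = 0.1875
ρ = 0.125 / √(0.75·0.1875) ≈ 0.333

0.333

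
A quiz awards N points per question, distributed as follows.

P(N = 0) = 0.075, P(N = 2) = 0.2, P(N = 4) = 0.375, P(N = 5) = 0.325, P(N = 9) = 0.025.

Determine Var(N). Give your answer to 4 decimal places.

E[N] = (0)(0.075) + (2)(0.2) + (4)(0.375) + (5)(0.325) + (9)(0.025) = 3.75
E[N²] = (0)²(0.075) + (2)²(0.2) + (4)²(0.375) + (5)²(0.325) + (9)²(0.025) = 16.95
Var(N) = E[N²] − (E[N])² = 16.95 − (3.75)² = 2.8875

2.8875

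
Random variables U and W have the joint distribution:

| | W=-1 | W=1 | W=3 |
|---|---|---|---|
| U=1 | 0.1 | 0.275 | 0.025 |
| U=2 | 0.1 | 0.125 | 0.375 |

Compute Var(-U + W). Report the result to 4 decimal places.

E[U] = 1.6,  E[W] = 1.4,  E[UW] = 2.55
Var(U) = 2.8 − (1.6)² = 0.24;  Var(W) = 4.2 − (1.4)² = 2.24
Cov(U,W) = 2.55 − (1.6)(1.4) = 0.31
Var(-U + W) = (-1)²·0.24 + (1)²·2.24 + 2·(-1)·(1)·0.31 = 1.86

1.8600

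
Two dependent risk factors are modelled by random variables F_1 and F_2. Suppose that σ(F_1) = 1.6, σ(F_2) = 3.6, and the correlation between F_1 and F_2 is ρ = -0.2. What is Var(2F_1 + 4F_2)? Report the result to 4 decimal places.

199.1680

Var(F_1) = (1.6)² = 2.56;  Var(F_2) = (3.6)² = 12.96
Cov(F_1,F_2) = ρ·σ(F_1)·σ(F_2) = -0.2·1.6·3.6 = -1.152
Var(2F_1 + 4F_2) = (2)²·Var(F_1) + (4)²·Var(F_2) + 2·(2)·(4)·Cov(F_1,F_2)
= 4·2.56 + 16·12.96 + 16·-1.152 = 199.168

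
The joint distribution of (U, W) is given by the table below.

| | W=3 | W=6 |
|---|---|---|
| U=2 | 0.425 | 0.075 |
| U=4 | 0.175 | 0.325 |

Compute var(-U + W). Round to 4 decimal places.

1.6600

E[U] = 3,  E[W] = 4.2,  E[UW] = 13.35
var(U) = 10 − (3)² = 1;  var(W) = 19.8 − (4.2)² = 2.16
cov(U,W) = 13.35 − (3)(4.2) = 0.75
var(-U + W) = (-1)²·1 + (1)²·2.16 + 2·(-1)·(1)·0.75 = 1.66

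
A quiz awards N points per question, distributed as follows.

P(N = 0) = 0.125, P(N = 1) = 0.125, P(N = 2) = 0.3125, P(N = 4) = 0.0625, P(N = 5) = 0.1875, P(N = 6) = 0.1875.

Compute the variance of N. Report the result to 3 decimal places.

4.434

E[N] = (0)(0.125) + (1)(0.125) + (2)(0.3125) + (4)(0.0625) + (5)(0.1875) + (6)(0.1875) = 3.0625
E[N²] = (0)²(0.125) + (1)²(0.125) + (2)²(0.3125) + (4)²(0.0625) + (5)²(0.1875) + (6)²(0.1875) = 13.8125
var(N) = E[N²] − (E[N])² = 13.8125 − (3.0625)² = 4.43359375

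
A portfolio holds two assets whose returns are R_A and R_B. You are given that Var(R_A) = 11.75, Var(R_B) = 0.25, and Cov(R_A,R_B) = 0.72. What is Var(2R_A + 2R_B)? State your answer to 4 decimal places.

53.7600

Var(2R_A + 2R_B) = (2)²·Var(R_A) + (2)²·Var(R_B) + 2·(2)·(2)·Cov(R_A,R_B)
= 4·11.75 + 4·0.25 + 8·0.72 = 53.76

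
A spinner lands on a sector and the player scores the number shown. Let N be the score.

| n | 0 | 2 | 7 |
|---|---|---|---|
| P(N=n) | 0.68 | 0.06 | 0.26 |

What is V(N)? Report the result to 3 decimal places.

9.216

E[N] = (0)(0.68) + (2)(0.06) + (7)(0.26) = 1.94
E[N²] = (0)²(0.68) + (2)²(0.06) + (7)²(0.26) = 12.98
V(N) = E[N²] − (E[N])² = 12.98 − (1.94)² = 9.2164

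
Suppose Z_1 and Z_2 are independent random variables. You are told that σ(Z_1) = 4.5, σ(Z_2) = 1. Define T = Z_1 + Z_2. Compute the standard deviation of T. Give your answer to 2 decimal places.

var(Z_1) = 20.25, var(Z_2) = 1
By independence, var(T) = (1)²var(Z_1) + (1)²var(Z_2)
= (1)²·20.25 + (1)²·1 = 21.25
σ(T) = √21.25 ≈ 4.61

4.61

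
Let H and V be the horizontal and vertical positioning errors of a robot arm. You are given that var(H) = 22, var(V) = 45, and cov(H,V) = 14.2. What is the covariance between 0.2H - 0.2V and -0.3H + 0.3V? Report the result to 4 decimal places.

-2.3160

cov(0.2H - 0.2V, -0.3H + 0.3V) = (0.2)(-0.3)var(H) + (-0.2)(0.3)var(V) + [(0.2)(0.3) + (-0.2)(-0.3)]cov(H,V)
= -0.06·22 + -0.06·45 + 0.12·14.2 = -2.316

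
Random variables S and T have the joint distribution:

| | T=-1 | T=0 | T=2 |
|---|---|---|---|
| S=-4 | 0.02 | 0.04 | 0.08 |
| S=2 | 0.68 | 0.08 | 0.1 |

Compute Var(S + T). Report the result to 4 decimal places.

3.3876

E[S] = 1.16,  E[T] = -0.34,  E[ST] = -1.52
Var(S) = 5.68 − (1.16)² = 4.3344;  Var(T) = 1.42 − (-0.34)² = 1.3044
cov(S,T) = -1.52 − (1.16)(-0.34) = -1.1256
Var(S + T) = (1)²·4.3344 + (1)²·1.3044 + 2·(1)·(1)·-1.1256 = 3.3876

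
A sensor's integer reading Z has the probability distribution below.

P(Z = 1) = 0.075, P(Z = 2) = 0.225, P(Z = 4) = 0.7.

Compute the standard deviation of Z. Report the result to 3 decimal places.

1.058

E[Z] = (1)(0.075) + (2)(0.225) + (4)(0.7) = 3.325
E[Z²] = (1)²(0.075) + (2)²(0.225) + (4)²(0.7) = 12.175
Var(Z) = E[Z²] − (E[Z])² = 12.175 − (3.325)² = 1.119375
SD(Z) = √1.119375 ≈ 1.058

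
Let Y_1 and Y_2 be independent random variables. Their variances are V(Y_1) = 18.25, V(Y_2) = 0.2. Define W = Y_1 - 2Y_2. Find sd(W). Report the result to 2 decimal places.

By independence, V(W) = (1)²V(Y_1) + (-2)²V(Y_2)
= (1)²·18.25 + (-2)²·0.2 = 19.05
sd(W) = √19.05 ≈ 4.36

4.36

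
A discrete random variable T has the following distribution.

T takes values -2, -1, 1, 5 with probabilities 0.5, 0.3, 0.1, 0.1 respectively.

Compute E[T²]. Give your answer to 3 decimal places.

4.900

E[T²] = (-2)²(0.5) + (-1)²(0.3) + (1)²(0.1) + (5)²(0.1) = 4.9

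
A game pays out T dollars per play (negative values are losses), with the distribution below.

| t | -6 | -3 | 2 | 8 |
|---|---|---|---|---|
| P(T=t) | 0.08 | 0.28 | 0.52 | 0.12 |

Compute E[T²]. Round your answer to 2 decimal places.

15.16

E[T²] = (-6)²(0.08) + (-3)²(0.28) + (2)²(0.52) + (8)²(0.12) = 15.16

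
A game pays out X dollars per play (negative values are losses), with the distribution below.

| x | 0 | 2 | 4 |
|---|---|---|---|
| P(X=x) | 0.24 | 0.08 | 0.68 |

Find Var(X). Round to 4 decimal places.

E[X] = (0)(0.24) + (2)(0.08) + (4)(0.68) = 2.88
E[X²] = (0)²(0.24) + (2)²(0.08) + (4)²(0.68) = 11.2
Var(X) = E[X²] − (E[X])² = 11.2 − (2.88)² = 2.9056

2.9056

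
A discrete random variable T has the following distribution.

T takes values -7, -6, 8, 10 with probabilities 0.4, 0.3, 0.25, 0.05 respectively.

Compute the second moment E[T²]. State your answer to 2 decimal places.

E[T²] = (-7)²(0.4) + (-6)²(0.3) + (8)²(0.25) + (10)²(0.05) = 51.4

51.40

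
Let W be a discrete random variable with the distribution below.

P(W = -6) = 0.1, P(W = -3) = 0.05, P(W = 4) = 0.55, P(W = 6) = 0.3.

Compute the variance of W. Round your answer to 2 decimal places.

13.09

E[W] = (-6)(0.1) + (-3)(0.05) + (4)(0.55) + (6)(0.3) = 3.25
E[W²] = (-6)²(0.1) + (-3)²(0.05) + (4)²(0.55) + (6)²(0.3) = 23.65
V(W) = E[W²] − (E[W])² = 23.65 − (3.25)² = 13.0875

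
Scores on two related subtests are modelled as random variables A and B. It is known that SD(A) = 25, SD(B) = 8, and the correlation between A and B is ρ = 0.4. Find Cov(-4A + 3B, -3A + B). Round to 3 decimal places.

var(A) = (25)² = 625;  var(B) = (8)² = 64
Cov(A,B) = ρ·SD(A)·SD(B) = 0.4·25·8 = 80
Cov(-4A + 3B, -3A + B) = (-4)(-3)var(A) + (3)(1)var(B) + [(-4)(1) + (3)(-3)]Cov(A,B)
= 12·625 + 3·64 + -13·80 = 6652

6652.000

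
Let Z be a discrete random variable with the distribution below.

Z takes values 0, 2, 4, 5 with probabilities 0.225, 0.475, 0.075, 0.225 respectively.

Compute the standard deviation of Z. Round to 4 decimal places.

E[Z] = (0)(0.225) + (2)(0.475) + (4)(0.075) + (5)(0.225) = 2.375
E[Z²] = (0)²(0.225) + (2)²(0.475) + (4)²(0.075) + (5)²(0.225) = 8.725
Var(Z) = E[Z²] − (E[Z])² = 8.725 − (2.375)² = 3.084375
sd(Z) = √3.084375 ≈ 1.7562

1.7562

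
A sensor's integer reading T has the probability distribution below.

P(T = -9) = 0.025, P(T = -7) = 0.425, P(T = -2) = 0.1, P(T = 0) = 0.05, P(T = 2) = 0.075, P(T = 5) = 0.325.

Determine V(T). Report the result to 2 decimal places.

29.03

E[T] = (-9)(0.025) + (-7)(0.425) + (-2)(0.1) + (0)(0.05) + (2)(0.075) + (5)(0.325) = -1.625
E[T²] = (-9)²(0.025) + (-7)²(0.425) + (-2)²(0.1) + (0)²(0.05) + (2)²(0.075) + (5)²(0.325) = 31.675
V(T) = E[T²] − (E[T])² = 31.675 − (-1.625)² = 29.034375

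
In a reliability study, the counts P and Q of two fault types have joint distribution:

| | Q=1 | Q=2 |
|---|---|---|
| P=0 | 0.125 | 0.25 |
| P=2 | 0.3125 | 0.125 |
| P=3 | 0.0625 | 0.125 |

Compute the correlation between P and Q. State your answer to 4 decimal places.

E[P] = 1.4375,  E[Q] = 1.5
E[PQ] = 2.0625
Cov(P,Q) = E[PQ] − E[P]E[Q] = 2.0625 − (1.4375)(1.5) = -0.09375
Var(P) = 1.37109375,  Var(Q) = 0.25
ρ = -0.09375 / √(1.37109375·0.25) ≈ -0.1601

-0.1601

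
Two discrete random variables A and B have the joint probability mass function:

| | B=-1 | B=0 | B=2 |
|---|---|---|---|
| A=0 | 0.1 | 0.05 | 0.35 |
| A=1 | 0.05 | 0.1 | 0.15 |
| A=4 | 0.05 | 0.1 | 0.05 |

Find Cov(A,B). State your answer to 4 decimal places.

E[A] = 1.1,  E[B] = 0.9
E[AB] = 0.45
Cov(A,B) = E[AB] − E[A]E[B] = 0.45 − (1.1)(0.9) = -0.54

-0.5400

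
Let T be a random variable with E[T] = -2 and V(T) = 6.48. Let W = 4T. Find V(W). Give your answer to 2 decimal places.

103.68

V(4T) = (4)²·V(T) = 16·6.48 = 103.68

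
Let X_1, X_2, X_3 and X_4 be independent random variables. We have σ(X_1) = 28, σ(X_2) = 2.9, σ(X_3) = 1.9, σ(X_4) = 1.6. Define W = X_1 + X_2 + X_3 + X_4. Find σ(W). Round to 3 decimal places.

28.259

Var(X_1) = 784, Var(X_2) = 8.41, Var(X_3) = 3.61, Var(X_4) = 2.56
By independence, Var(W) = (1)²Var(X_1) + (1)²Var(X_2) + (1)²Var(X_3) + (1)²Var(X_4)
= (1)²·784 + (1)²·8.41 + (1)²·3.61 + (1)²·2.56 = 798.58
σ(W) = √798.58 ≈ 28.259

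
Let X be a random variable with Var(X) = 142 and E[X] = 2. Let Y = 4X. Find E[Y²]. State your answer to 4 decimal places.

2336.0000

E[4X] = 4·2 = 8
Var(4X) = (4)²·142 = 2272
E[Y²] = Var(Y) + (E[Y])² = 2272 + (8)² = 2336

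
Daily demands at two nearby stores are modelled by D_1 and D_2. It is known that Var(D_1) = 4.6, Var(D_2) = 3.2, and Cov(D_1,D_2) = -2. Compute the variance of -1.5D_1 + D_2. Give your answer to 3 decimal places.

Var(-1.5D_1 + D_2) = (-1.5)²·Var(D_1) + (1)²·Var(D_2) + 2·(-1.5)·(1)·Cov(D_1,D_2)
= 2.25·4.6 + 1·3.2 + -3·-2 = 19.55

19.550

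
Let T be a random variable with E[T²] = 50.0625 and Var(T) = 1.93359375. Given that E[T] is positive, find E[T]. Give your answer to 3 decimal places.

6.938

(E[T])² = E[T²] − Var(T) = 50.0625 − 1.93359375 = 48.12890625
E[T] = √48.12890625 = 6.9375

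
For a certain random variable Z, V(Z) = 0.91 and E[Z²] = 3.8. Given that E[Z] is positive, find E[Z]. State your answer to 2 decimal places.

(E[Z])² = E[Z²] − V(Z) = 3.8 − 0.91 = 2.89
E[Z] = √2.89 = 1.7

1.70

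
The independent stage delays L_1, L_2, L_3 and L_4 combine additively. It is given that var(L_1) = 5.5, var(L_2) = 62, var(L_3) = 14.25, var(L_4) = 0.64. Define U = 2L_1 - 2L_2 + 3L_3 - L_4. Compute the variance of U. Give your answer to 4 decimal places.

By independence, var(U) = (2)²var(L_1) + (-2)²var(L_2) + (3)²var(L_3) + (-1)²var(L_4)
= (2)²·5.5 + (-2)²·62 + (3)²·14.25 + (-1)²·0.64 = 398.89

398.8900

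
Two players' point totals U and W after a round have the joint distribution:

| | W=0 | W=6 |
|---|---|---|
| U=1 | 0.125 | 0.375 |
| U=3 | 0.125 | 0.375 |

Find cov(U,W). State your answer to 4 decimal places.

0.0000

E[U] = 2,  E[W] = 4.5
E[UW] = 9
cov(U,W) = E[UW] − E[U]E[W] = 9 − (2)(4.5) = 0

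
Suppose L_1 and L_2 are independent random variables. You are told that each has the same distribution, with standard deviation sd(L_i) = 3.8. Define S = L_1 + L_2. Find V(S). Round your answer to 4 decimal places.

V(L_i) = (3.8)² = 14.44
By independence, V(S) = (1)²V(L_1) + (1)²V(L_2)
= (1)²·14.44 + (1)²·14.44 = 28.88

28.8800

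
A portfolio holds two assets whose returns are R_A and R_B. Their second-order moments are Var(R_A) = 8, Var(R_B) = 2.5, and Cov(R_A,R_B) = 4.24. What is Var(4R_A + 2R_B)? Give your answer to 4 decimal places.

Var(4R_A + 2R_B) = (4)²·Var(R_A) + (2)²·Var(R_B) + 2·(4)·(2)·Cov(R_A,R_B)
= 16·8 + 4·2.5 + 16·4.24 = 205.84

205.8400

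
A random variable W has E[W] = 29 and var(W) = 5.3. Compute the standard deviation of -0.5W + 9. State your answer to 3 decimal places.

1.151

var(-0.5W + 9) = (-0.5)²·5.3 = 1.325
SD(-0.5W + 9) = √1.325 ≈ 1.151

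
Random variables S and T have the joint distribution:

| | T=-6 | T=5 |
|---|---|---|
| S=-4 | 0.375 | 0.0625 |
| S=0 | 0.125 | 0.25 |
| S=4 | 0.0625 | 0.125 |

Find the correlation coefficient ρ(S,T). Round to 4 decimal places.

0.4620

E[S] = -1,  E[T] = -1.1875
E[ST] = 8.75
cov(S,T) = E[ST] − E[S]E[T] = 8.75 − (-1)(-1.1875) = 7.5625
V(S) = 9,  V(T) = 29.77734375
ρ = 7.5625 / √(9·29.77734375) ≈ 0.4620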